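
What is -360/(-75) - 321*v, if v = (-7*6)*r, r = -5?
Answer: -337026/5 ≈ -67405.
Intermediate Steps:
v = 210 (v = -7*6*(-5) = -42*(-5) = 210)
-360/(-75) - 321*v = -360/(-75) - 321*210 = -360*(-1/75) - 67410 = 24/5 - 67410 = -337026/5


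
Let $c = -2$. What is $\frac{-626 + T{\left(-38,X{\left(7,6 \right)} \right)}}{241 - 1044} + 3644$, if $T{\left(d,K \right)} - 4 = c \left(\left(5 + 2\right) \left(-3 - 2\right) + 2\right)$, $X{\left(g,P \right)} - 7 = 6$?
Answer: $\frac{2926688}{803} \approx 3644.7$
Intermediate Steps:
$X{\left(g,P \right)} = 13$ ($X{\left(g,P \right)} = 7 + 6 = 13$)
$T{\left(d,K \right)} = 70$ ($T{\left(d,K \right)} = 4 - 2 \left(\left(5 + 2\right) \left(-3 - 2\right) + 2\right) = 4 - 2 \left(7 \left(-5\right) + 2\right) = 4 - 2 \left(-35 + 2\right) = 4 - -66 = 4 + 66 = 70$)
$\frac{-626 + T{\left(-38,X{\left(7,6 \right)} \right)}}{241 - 1044} + 3644 = \frac{-626 + 70}{241 - 1044} + 3644 = - \frac{556}{-803} + 3644 = \left(-556\right) \left(- \frac{1}{803}\right) + 3644 = \frac{556}{803} + 3644 = \frac{2926688}{803}$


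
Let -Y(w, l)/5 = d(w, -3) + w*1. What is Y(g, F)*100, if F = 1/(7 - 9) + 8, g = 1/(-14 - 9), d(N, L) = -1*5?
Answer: 58000/23 ≈ 2521.7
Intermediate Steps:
d(N, L) = -5
g = -1/23 (g = 1/(-23) = -1/23 ≈ -0.043478)
F = 15/2 (F = 1/(-2) + 8 = -½ + 8 = 15/2 ≈ 7.5000)
Y(w, l) = 25 - 5*w (Y(w, l) = -5*(-5 + w*1) = -5*(-5 + w) = 25 - 5*w)
Y(g, F)*100 = (25 - 5*(-1/23))*100 = (25 + 5/23)*100 = (580/23)*100 = 58000/23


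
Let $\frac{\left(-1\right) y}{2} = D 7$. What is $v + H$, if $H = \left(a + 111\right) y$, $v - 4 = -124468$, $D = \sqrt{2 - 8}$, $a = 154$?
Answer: $-124464 - 3710 i \sqrt{6} \approx -1.2446 \cdot 10^{5} - 9087.6 i$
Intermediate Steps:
$D = i \sqrt{6}$ ($D = \sqrt{-6} = i \sqrt{6} \approx 2.4495 i$)
$y = - 14 i \sqrt{6}$ ($y = - 2 i \sqrt{6} \cdot 7 = - 2 \cdot 7 i \sqrt{6} = - 14 i \sqrt{6} \approx - 34.293 i$)
$v = -124464$ ($v = 4 - 124468 = -124464$)
$H = - 3710 i \sqrt{6}$ ($H = \left(154 + 111\right) \left(- 14 i \sqrt{6}\right) = 265 \left(- 14 i \sqrt{6}\right) = - 3710 i \sqrt{6} \approx - 9087.6 i$)
$v + H = -124464 - 3710 i \sqrt{6}$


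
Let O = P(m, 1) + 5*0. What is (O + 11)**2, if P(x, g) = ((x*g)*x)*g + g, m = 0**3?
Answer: 144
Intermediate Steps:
m = 0
P(x, g) = g + g**2*x**2 (P(x, g) = ((g*x)*x)*g + g = (g*x**2)*g + g = g**2*x**2 + g = g + g**2*x**2)
O = 1 (O = 1*(1 + 1*0**2) + 5*0 = 1*(1 + 1*0) + 0 = 1*(1 + 0) + 0 = 1*1 + 0 = 1 + 0 = 1)
(O + 11)**2 = (1 + 11)**2 = 12**2 = 144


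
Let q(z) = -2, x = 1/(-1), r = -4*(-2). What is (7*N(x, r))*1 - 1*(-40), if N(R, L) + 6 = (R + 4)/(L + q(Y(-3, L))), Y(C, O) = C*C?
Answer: 3/2 ≈ 1.5000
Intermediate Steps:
r = 8
x = -1 (x = 1*(-1) = -1)
Y(C, O) = C²
N(R, L) = -6 + (4 + R)/(-2 + L) (N(R, L) = -6 + (R + 4)/(L - 2) = -6 + (4 + R)/(-2 + L))
(7*N(x, r))*1 - 1*(-40) = (7*((16 - 1 - 6*8)/(-2 + 8)))*1 - 1*(-40) = (7*((16 - 1 - 48)/6))*1 + 40 = (7*((⅙)*(-33)))*1 + 40 = (7*(-11/2))*1 + 40 = -77/2*1 + 40 = -77/2 + 40 = 3/2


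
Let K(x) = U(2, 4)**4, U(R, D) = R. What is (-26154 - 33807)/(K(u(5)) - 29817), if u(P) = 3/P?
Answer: 59961/29801 ≈ 2.0120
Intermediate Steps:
K(x) = 16 (K(x) = 2**4 = 16)
(-26154 - 33807)/(K(u(5)) - 29817) = (-26154 - 33807)/(16 - 29817) = -59961/(-29801) = -59961*(-1/29801) = 59961/29801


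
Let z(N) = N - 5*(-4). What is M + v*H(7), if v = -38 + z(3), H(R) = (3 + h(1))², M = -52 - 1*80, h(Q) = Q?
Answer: -372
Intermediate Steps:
M = -132 (M = -52 - 80 = -132)
z(N) = 20 + N (z(N) = N + 20 = 20 + N)
H(R) = 16 (H(R) = (3 + 1)² = 4² = 16)
v = -15 (v = -38 + (20 + 3) = -38 + 23 = -15)
M + v*H(7) = -132 - 15*16 = -132 - 240 = -372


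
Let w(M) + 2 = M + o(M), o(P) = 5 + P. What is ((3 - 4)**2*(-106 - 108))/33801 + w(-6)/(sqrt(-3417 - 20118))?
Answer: -214/33801 + 3*I*sqrt(2615)/2615 ≈ -0.0063312 + 0.058666*I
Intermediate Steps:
w(M) = 3 + 2*M (w(M) = -2 + (M + (5 + M)) = -2 + (5 + 2*M) = 3 + 2*M)
((3 - 4)**2*(-106 - 108))/33801 + w(-6)/(sqrt(-3417 - 20118)) = ((3 - 4)**2*(-106 - 108))/33801 + (3 + 2*(-6))/(sqrt(-3417 - 20118)) = ((-1)**2*(-214))*(1/33801) + (3 - 12)/(sqrt(-23535)) = (1*(-214))*(1/33801) - 9*(-I*sqrt(2615)/7845) = -214*1/33801 - (-3)*I*sqrt(2615)/2615 = -214/33801 + 3*I*sqrt(2615)/2615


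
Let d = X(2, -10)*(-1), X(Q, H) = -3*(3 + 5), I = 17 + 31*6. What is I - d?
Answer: 179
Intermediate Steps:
I = 203 (I = 17 + 186 = 203)
X(Q, H) = -24 (X(Q, H) = -3*8 = -24)
d = 24 (d = -24*(-1) = 24)
I - d = 203 - 1*24 = 203 - 24 = 179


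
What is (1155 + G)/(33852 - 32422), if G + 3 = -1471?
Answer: -29/130 ≈ -0.22308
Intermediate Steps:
G = -1474 (G = -3 - 1471 = -1474)
(1155 + G)/(33852 - 32422) = (1155 - 1474)/(33852 - 32422) = -319/1430 = -319*1/1430 = -29/130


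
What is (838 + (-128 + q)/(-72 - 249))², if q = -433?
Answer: 8073561609/11449 ≈ 7.0518e+5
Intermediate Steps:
(838 + (-128 + q)/(-72 - 249))² = (838 + (-128 - 433)/(-72 - 249))² = (838 - 561/(-321))² = (838 - 561*(-1/321))² = (838 + 187/107)² = (89853/107)² = 8073561609/11449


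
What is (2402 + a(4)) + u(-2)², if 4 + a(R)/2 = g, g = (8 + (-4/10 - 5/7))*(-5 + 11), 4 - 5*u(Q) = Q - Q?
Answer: 433522/175 ≈ 2477.3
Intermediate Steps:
u(Q) = ⅘ (u(Q) = ⅘ - (Q - Q)/5 = ⅘ - ⅕*0 = ⅘ + 0 = ⅘)
g = 1446/35 (g = (8 + (-4*⅒ - 5*⅐))*6 = (8 + (-⅖ - 5/7))*6 = (8 - 39/35)*6 = (241/35)*6 = 1446/35 ≈ 41.314)
a(R) = 2612/35 (a(R) = -8 + 2*(1446/35) = -8 + 2892/35 = 2612/35)
(2402 + a(4)) + u(-2)² = (2402 + 2612/35) + (⅘)² = 86682/35 + 16/25 = 433522/175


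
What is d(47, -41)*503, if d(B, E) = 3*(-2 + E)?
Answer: -64887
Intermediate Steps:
d(B, E) = -6 + 3*E
d(47, -41)*503 = (-6 + 3*(-41))*503 = (-6 - 123)*503 = -129*503 = -64887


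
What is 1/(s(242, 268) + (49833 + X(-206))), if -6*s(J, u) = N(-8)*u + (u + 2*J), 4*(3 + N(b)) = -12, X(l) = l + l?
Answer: 3/148691 ≈ 2.0176e-5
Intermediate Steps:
X(l) = 2*l
N(b) = -6 (N(b) = -3 + (¼)*(-12) = -3 - 3 = -6)
s(J, u) = -J/3 + 5*u/6 (s(J, u) = -(-6*u + (u + 2*J))/6 = -(-5*u + 2*J)/6 = -J/3 + 5*u/6)
1/(s(242, 268) + (49833 + X(-206))) = 1/((-⅓*242 + (⅚)*268) + (49833 + 2*(-206))) = 1/((-242/3 + 670/3) + (49833 - 412)) = 1/(428/3 + 49421) = 1/(148691/3) = 3/148691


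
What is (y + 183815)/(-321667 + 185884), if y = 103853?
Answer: -287668/135783 ≈ -2.1186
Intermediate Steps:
(y + 183815)/(-321667 + 185884) = (103853 + 183815)/(-321667 + 185884) = 287668/(-135783) = 287668*(-1/135783) = -287668/135783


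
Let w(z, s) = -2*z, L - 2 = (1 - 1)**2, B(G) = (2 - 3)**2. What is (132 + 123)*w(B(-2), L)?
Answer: -510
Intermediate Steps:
B(G) = 1 (B(G) = (-1)**2 = 1)
L = 2 (L = 2 + (1 - 1)**2 = 2 + 0**2 = 2 + 0 = 2)
(132 + 123)*w(B(-2), L) = (132 + 123)*(-2*1) = 255*(-2) = -510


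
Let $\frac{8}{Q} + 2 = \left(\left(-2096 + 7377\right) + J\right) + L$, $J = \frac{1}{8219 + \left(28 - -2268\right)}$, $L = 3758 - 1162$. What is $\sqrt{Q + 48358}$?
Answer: $\frac{\sqrt{82894943175328869682}}{41402813} \approx 219.9$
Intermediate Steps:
$L = 2596$ ($L = 3758 - 1162 = 2596$)
$J = \frac{1}{10515}$ ($J = \frac{1}{8219 + \left(28 + 2268\right)} = \frac{1}{8219 + 2296} = \frac{1}{10515} \approx 9.5102 \cdot 10^{-5}$)
$Q = \frac{42060}{41402813}$ ($Q = \frac{8}{-2 + \left(\left(\left(-2096 + 7377\right) + \frac{1}{10515}\right) + 2596\right)} = \frac{8}{-2 + \left(\left(5281 + \frac{1}{10515}\right) + 2596\right)} = \frac{8}{-2 + \left(\frac{55529716}{10515} + 2596\right)} = \frac{8}{-2 + \frac{82826656}{10515}} = \frac{8}{\frac{82805626}{10515}} = 8 \cdot \frac{10515}{82805626} = \frac{42060}{41402813} \approx 0.0010159$)
$\sqrt{Q + 48358} = \sqrt{\frac{42060}{41402813} + 48358} = \sqrt{\frac{2002157273114}{41402813}} = \frac{\sqrt{82894943175328869682}}{41402813}$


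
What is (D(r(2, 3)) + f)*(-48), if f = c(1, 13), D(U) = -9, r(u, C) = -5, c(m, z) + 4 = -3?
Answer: 768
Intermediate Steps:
c(m, z) = -7 (c(m, z) = -4 - 3 = -7)
f = -7
(D(r(2, 3)) + f)*(-48) = (-9 - 7)*(-48) = -16*(-48) = 768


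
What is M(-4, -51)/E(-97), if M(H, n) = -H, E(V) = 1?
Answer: 4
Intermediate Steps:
M(-4, -51)/E(-97) = -1*(-4)/1 = 4*1 = 4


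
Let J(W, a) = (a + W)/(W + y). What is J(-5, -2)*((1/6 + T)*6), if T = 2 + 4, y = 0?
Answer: 259/5 ≈ 51.800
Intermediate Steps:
J(W, a) = (W + a)/W (J(W, a) = (a + W)/(W + 0) = (W + a)/W)
T = 6
J(-5, -2)*((1/6 + T)*6) = ((-5 - 2)/(-5))*((1/6 + 6)*6) = (-⅕*(-7))*((⅙ + 6)*6) = 7*((37/6)*6)/5 = (7/5)*37 = 259/5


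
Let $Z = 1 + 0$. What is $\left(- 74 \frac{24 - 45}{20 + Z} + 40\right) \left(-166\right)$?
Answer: $-18924$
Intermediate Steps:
$Z = 1$
$\left(- 74 \frac{24 - 45}{20 + Z} + 40\right) \left(-166\right) = \left(- 74 \frac{24 - 45}{20 + 1} + 40\right) \left(-166\right) = \left(- 74 \left(- \frac{21}{21}\right) + 40\right) \left(-166\right) = \left(- 74 \left(\left(-21\right) \frac{1}{21}\right) + 40\right) \left(-166\right) = \left(\left(-74\right) \left(-1\right) + 40\right) \left(-166\right) = \left(74 + 40\right) \left(-166\right) = 114 \left(-166\right) = -18924$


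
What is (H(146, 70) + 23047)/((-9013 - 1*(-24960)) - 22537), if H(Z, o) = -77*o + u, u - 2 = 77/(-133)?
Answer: -33551/12521 ≈ -2.6796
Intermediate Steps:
u = 27/19 (u = 2 + 77/(-133) = 2 + 77*(-1/133) = 2 - 11/19 = 27/19 ≈ 1.4211)
H(Z, o) = 27/19 - 77*o (H(Z, o) = -77*o + 27/19 = 27/19 - 77*o)
(H(146, 70) + 23047)/((-9013 - 1*(-24960)) - 22537) = ((27/19 - 77*70) + 23047)/((-9013 - 1*(-24960)) - 22537) = ((27/19 - 5390) + 23047)/((-9013 + 24960) - 22537) = (-102383/19 + 23047)/(15947 - 22537) = (335510/19)/(-6590) = (335510/19)*(-1/6590) = -33551/12521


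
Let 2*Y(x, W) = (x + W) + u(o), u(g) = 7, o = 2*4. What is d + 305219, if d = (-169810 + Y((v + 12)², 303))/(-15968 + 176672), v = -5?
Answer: 32699829697/107136 ≈ 3.0522e+5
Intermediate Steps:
o = 8
Y(x, W) = 7/2 + W/2 + x/2 (Y(x, W) = ((x + W) + 7)/2 = ((W + x) + 7)/2 = (7 + W + x)/2 = 7/2 + W/2 + x/2)
d = -113087/107136 (d = (-169810 + (7/2 + (½)*303 + (-5 + 12)²/2))/(-15968 + 176672) = (-169810 + (7/2 + 303/2 + (½)*7²))/160704 = (-169810 + (7/2 + 303/2 + (½)*49))*(1/160704) = (-169810 + (7/2 + 303/2 + 49/2))*(1/160704) = (-169810 + 359/2)*(1/160704) = -339261/2*1/160704 = -113087/107136 ≈ -1.0555)
d + 305219 = -113087/107136 + 305219 = 32699829697/107136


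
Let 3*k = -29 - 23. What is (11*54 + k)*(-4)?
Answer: -6920/3 ≈ -2306.7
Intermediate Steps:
k = -52/3 (k = (-29 - 23)/3 = (⅓)*(-52) = -52/3 ≈ -17.333)
(11*54 + k)*(-4) = (11*54 - 52/3)*(-4) = (594 - 52/3)*(-4) = (1730/3)*(-4) = -6920/3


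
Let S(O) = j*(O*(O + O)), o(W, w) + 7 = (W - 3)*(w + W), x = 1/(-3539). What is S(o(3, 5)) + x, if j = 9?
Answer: 3121397/3539 ≈ 882.00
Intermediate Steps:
x = -1/3539 ≈ -0.00028257
o(W, w) = -7 + (-3 + W)*(W + w) (o(W, w) = -7 + (W - 3)*(w + W) = -7 + (-3 + W)*(W + w))
S(O) = 18*O² (S(O) = 9*(O*(O + O)) = 9*(O*(2*O)) = 9*(2*O²) = 18*O²)
S(o(3, 5)) + x = 18*(-7 + 3² - 3*3 - 3*5 + 3*5)² - 1/3539 = 18*(-7 + 9 - 9 - 15 + 15)² - 1/3539 = 18*(-7)² - 1/3539 = 18*49 - 1/3539 = 882 - 1/3539 = 3121397/3539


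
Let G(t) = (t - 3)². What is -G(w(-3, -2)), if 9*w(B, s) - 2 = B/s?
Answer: -2209/324 ≈ -6.8179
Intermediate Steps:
w(B, s) = 2/9 + B/(9*s) (w(B, s) = 2/9 + (B/s)/9 = 2/9 + B/(9*s))
G(t) = (-3 + t)²
-G(w(-3, -2)) = -(-3 + (⅑)*(-3 + 2*(-2))/(-2))² = -(-3 + (⅑)*(-½)*(-3 - 4))² = -(-3 + (⅑)*(-½)*(-7))² = -(-3 + 7/18)² = -(-47/18)² = -1*2209/324 = -2209/324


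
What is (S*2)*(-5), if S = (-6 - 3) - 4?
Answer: 130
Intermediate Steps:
S = -13 (S = -9 - 4 = -13)
(S*2)*(-5) = -13*2*(-5) = -26*(-5) = 130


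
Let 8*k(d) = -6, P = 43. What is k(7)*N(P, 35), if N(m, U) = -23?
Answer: 69/4 ≈ 17.250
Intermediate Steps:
k(d) = -3/4 (k(d) = (1/8)*(-6) = -3/4)
k(7)*N(P, 35) = -3/4*(-23) = 69/4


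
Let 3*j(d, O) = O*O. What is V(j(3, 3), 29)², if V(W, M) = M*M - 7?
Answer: 695556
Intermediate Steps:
j(d, O) = O²/3 (j(d, O) = (O*O)/3 = O²/3)
V(W, M) = -7 + M² (V(W, M) = M² - 7 = -7 + M²)
V(j(3, 3), 29)² = (-7 + 29²)² = (-7 + 841)² = 834² = 695556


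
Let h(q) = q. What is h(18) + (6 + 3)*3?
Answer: 45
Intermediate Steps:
h(18) + (6 + 3)*3 = 18 + (6 + 3)*3 = 18 + 9*3 = 18 + 27 = 45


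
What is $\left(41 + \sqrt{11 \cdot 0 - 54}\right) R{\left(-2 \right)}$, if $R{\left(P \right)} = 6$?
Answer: $246 + 18 i \sqrt{6} \approx 246.0 + 44.091 i$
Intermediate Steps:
$\left(41 + \sqrt{11 \cdot 0 - 54}\right) R{\left(-2 \right)} = \left(41 + \sqrt{11 \cdot 0 - 54}\right) 6 = \left(41 + \sqrt{0 - 54}\right) 6 = \left(41 + \sqrt{-54}\right) 6 = \left(41 + 3 i \sqrt{6}\right) 6 = 246 + 18 i \sqrt{6}$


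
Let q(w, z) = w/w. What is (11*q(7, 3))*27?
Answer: 297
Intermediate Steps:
q(w, z) = 1
(11*q(7, 3))*27 = (11*1)*27 = 11*27 = 297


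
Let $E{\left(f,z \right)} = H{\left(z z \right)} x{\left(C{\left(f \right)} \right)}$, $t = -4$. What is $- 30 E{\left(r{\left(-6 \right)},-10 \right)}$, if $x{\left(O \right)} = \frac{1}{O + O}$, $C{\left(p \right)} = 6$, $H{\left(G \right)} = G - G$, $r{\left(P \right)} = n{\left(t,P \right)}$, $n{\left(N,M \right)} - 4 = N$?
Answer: $0$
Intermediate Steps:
$n{\left(N,M \right)} = 4 + N$
$r{\left(P \right)} = 0$ ($r{\left(P \right)} = 4 - 4 = 0$)
$H{\left(G \right)} = 0$
$x{\left(O \right)} = \frac{1}{2 O}$
$E{\left(f,z \right)} = 0$ ($E{\left(f,z \right)} = 0 \frac{1}{2 \cdot 6} = 0 \cdot \frac{1}{2} \cdot \frac{1}{6} = 0 \cdot \frac{1}{12} = 0$)
$- 30 E{\left(r{\left(-6 \right)},-10 \right)} = \left(-30\right) 0 = 0$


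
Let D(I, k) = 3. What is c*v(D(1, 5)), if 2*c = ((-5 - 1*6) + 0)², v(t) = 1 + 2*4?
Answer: 1089/2 ≈ 544.50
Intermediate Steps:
v(t) = 9 (v(t) = 1 + 8 = 9)
c = 121/2 (c = ((-5 - 1*6) + 0)²/2 = ((-5 - 6) + 0)²/2 = (-11 + 0)²/2 = (½)*(-11)² = (½)*121 = 121/2 ≈ 60.500)
c*v(D(1, 5)) = (121/2)*9 = 1089/2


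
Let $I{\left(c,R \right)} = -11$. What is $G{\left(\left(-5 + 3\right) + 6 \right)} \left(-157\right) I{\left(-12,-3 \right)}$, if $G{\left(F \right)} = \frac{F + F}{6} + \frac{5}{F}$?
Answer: $\frac{53537}{12} \approx 4461.4$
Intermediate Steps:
$G{\left(F \right)} = \frac{5}{F} + \frac{F}{3}$ ($G{\left(F \right)} = 2 F \frac{1}{6} + \frac{5}{F} = \frac{F}{3} + \frac{5}{F} = \frac{5}{F} + \frac{F}{3}$)
$G{\left(\left(-5 + 3\right) + 6 \right)} \left(-157\right) I{\left(-12,-3 \right)} = \left(\frac{5}{\left(-5 + 3\right) + 6} + \frac{\left(-5 + 3\right) + 6}{3}\right) \left(-157\right) \left(-11\right) = \left(\frac{5}{-2 + 6} + \frac{-2 + 6}{3}\right) \left(-157\right) \left(-11\right) = \left(\frac{5}{4} + \frac{1}{3} \cdot 4\right) \left(-157\right) \left(-11\right) = \left(5 \cdot \frac{1}{4} + \frac{4}{3}\right) \left(-157\right) \left(-11\right) = \left(\frac{5}{4} + \frac{4}{3}\right) \left(-157\right) \left(-11\right) = \frac{31}{12} \left(-157\right) \left(-11\right) = \left(- \frac{4867}{12}\right) \left(-11\right) = \frac{53537}{12}$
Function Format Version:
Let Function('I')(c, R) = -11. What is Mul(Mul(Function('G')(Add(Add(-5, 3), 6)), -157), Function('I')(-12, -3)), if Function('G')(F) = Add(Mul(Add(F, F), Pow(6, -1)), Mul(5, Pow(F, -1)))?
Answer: Rational(53537, 12) ≈ 4461.4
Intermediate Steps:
Function('G')(F) = Add(Mul(5, Pow(F, -1)), Mul(Rational(1, 3), F)) (Function('G')(F) = Add(Mul(Mul(2, F), Rational(1, 6)), Mul(5, Pow(F, -1))) = Add(Mul(Rational(1, 3), F), Mul(5, Pow(F, -1))) = Add(Mul(5, Pow(F, -1)), Mul(Rational(1, 3), F)))
Mul(Mul(Function('G')(Add(Add(-5, 3), 6)), -157), Function('I')(-12, -3)) = Mul(Mul(Add(Mul(5, Pow(Add(Add(-5, 3), 6), -1)), Mul(Rational(1, 3), Add(Add(-5, 3), 6))), -157), -11) = Mul(Mul(Add(Mul(5, Pow(Add(-2, 6), -1)), Mul(Rational(1, 3), Add(-2, 6))), -157), -11) = Mul(Mul(Add(Mul(5, Pow(4, -1)), Mul(Rational(1, 3), 4)), -157), -11) = Mul(Mul(Add(Mul(5, Rational(1, 4)), Rational(4, 3)), -157), -11) = Mul(Mul(Add(Rational(5, 4), Rational(4, 3)), -157), -11) = Mul(Mul(Rational(31, 12), -157), -11) = Mul(Rational(-4867, 12), -11) = Rational(53537, 12)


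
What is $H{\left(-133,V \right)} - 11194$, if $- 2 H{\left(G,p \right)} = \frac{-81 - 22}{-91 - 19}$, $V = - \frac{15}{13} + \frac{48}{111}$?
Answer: $- \frac{2462783}{220} \approx -11194.0$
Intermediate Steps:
$V = - \frac{347}{481}$ ($V = \left(-15\right) \frac{1}{13} + 48 \cdot \frac{1}{111} = - \frac{15}{13} + \frac{16}{37} = - \frac{347}{481} \approx -0.72141$)
$H{\left(G,p \right)} = - \frac{103}{220}$ ($H{\left(G,p \right)} = - \frac{\left(-81 - 22\right) \frac{1}{-91 - 19}}{2} = - \frac{\left(-103\right) \frac{1}{-110}}{2} = - \frac{\left(-103\right) \left(- \frac{1}{110}\right)}{2} = \left(- \frac{1}{2}\right) \frac{103}{110} = - \frac{103}{220}$)
$H{\left(-133,V \right)} - 11194 = - \frac{103}{220} - 11194 = - \frac{2462783}{220}$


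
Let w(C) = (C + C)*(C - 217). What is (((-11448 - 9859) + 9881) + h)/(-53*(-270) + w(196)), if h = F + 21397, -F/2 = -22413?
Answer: 54797/6078 ≈ 9.0156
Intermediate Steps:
F = 44826 (F = -2*(-22413) = 44826)
w(C) = 2*C*(-217 + C) (w(C) = (2*C)*(-217 + C) = 2*C*(-217 + C))
h = 66223 (h = 44826 + 21397 = 66223)
(((-11448 - 9859) + 9881) + h)/(-53*(-270) + w(196)) = (((-11448 - 9859) + 9881) + 66223)/(-53*(-270) + 2*196*(-217 + 196)) = ((-21307 + 9881) + 66223)/(14310 + 2*196*(-21)) = (-11426 + 66223)/(14310 - 8232) = 54797/6078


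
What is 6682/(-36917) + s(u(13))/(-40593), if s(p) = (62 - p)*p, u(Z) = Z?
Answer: -42108365/214081683 ≈ -0.19669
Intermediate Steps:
s(p) = p*(62 - p)
6682/(-36917) + s(u(13))/(-40593) = 6682/(-36917) + (13*(62 - 1*13))/(-40593) = 6682*(-1/36917) + (13*(62 - 13))*(-1/40593) = -6682/36917 + (13*49)*(-1/40593) = -6682/36917 + 637*(-1/40593) = -6682/36917 - 91/5799 = -42108365/214081683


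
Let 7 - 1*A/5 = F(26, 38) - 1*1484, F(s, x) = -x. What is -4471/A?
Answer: -4471/7645 ≈ -0.58483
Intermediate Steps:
A = 7645 (A = 35 - 5*(-1*38 - 1*1484) = 35 - 5*(-38 - 1484) = 35 - 5*(-1522) = 35 + 7610 = 7645)
-4471/A = -4471/7645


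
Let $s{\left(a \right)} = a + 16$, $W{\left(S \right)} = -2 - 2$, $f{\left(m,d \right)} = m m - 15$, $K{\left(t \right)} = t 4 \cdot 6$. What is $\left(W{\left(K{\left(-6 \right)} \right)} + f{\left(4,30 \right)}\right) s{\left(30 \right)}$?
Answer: $-138$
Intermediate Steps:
$K{\left(t \right)} = 24 t$ ($K{\left(t \right)} = 4 t 6 = 24 t$)
$f{\left(m,d \right)} = -15 + m^{2}$ ($f{\left(m,d \right)} = m^{2} - 15 = -15 + m^{2}$)
$W{\left(S \right)} = -4$
$s{\left(a \right)} = 16 + a$
$\left(W{\left(K{\left(-6 \right)} \right)} + f{\left(4,30 \right)}\right) s{\left(30 \right)} = \left(-4 - \left(15 - 4^{2}\right)\right) \left(16 + 30\right) = \left(-4 + \left(-15 + 16\right)\right) 46 = \left(-4 + 1\right) 46 = \left(-3\right) 46 = -138$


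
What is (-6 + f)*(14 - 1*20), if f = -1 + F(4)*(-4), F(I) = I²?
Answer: 426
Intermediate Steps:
f = -65 (f = -1 + 4²*(-4) = -1 + 16*(-4) = -1 - 64 = -65)
(-6 + f)*(14 - 1*20) = (-6 - 65)*(14 - 1*20) = -71*(14 - 20) = -71*(-6) = 426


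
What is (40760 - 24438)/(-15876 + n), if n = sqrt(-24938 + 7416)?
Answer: -129564036/126032449 - 8161*I*sqrt(17522)/126032449 ≈ -1.028 - 0.0085714*I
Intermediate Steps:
n = I*sqrt(17522) (n = sqrt(-17522) = I*sqrt(17522) ≈ 132.37*I)
(40760 - 24438)/(-15876 + n) = (40760 - 24438)/(-15876 + I*sqrt(17522)) = 16322/(-15876 + I*sqrt(17522))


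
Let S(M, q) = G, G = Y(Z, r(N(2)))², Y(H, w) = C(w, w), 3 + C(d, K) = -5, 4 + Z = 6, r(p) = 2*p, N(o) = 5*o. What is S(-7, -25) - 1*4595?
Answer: -4531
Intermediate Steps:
Z = 2 (Z = -4 + 6 = 2)
C(d, K) = -8 (C(d, K) = -3 - 5 = -8)
Y(H, w) = -8
G = 64 (G = (-8)² = 64)
S(M, q) = 64
S(-7, -25) - 1*4595 = 64 - 1*4595 = 64 - 4595 = -4531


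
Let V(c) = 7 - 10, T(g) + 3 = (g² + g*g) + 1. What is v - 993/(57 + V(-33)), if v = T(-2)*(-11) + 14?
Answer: -1267/18 ≈ -70.389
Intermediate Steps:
T(g) = -2 + 2*g² (T(g) = -3 + ((g² + g*g) + 1) = -3 + ((g² + g²) + 1) = -3 + (2*g² + 1) = -3 + (1 + 2*g²) = -2 + 2*g²)
v = -52 (v = (-2 + 2*(-2)²)*(-11) + 14 = (-2 + 2*4)*(-11) + 14 = (-2 + 8)*(-11) + 14 = 6*(-11) + 14 = -66 + 14 = -52)
V(c) = -3
v - 993/(57 + V(-33)) = -52 - 993/(57 - 3) = -52 - 993/54 = -52 - 993*1/54 = -52 - 331/18 = -1267/18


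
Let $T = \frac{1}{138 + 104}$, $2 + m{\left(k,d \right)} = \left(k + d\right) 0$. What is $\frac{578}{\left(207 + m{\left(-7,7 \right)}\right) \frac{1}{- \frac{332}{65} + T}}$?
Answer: $- \frac{23200631}{1612325} \approx -14.39$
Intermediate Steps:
$m{\left(k,d \right)} = -2$ ($m{\left(k,d \right)} = -2 + \left(k + d\right) 0 = -2 + \left(d + k\right) 0 = -2 + 0 = -2$)
$T = \frac{1}{242} \approx 0.0041322$
$\frac{578}{\left(207 + m{\left(-7,7 \right)}\right) \frac{1}{- \frac{332}{65} + T}} = \frac{578}{\left(207 - 2\right) \frac{1}{- \frac{332}{65} + \frac{1}{242}}} = \frac{578}{205 \frac{1}{\left(-332\right) \frac{1}{65} + \frac{1}{242}}} = \frac{578}{205 \frac{1}{- \frac{332}{65} + \frac{1}{242}}} = \frac{578}{205 \frac{1}{- \frac{80279}{15730}}} = \frac{578}{205 \left(- \frac{15730}{80279}\right)} = \frac{578}{- \frac{3224650}{80279}} = 578 \left(- \frac{80279}{3224650}\right) = - \frac{23200631}{1612325}$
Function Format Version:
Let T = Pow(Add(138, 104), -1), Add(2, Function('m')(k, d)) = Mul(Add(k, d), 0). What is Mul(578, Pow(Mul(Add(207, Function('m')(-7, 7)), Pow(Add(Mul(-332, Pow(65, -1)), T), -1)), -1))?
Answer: Rational(-23200631, 1612325) ≈ -14.390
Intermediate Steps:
Function('m')(k, d) = -2 (Function('m')(k, d) = Add(-2, Mul(Add(k, d), 0)) = Add(-2, Mul(Add(d, k), 0)) = Add(-2, 0) = -2)
T = Rational(1, 242) (T = Pow(242, -1) = Rational(1, 242) ≈ 0.0041322)
Mul(578, Pow(Mul(Add(207, Function('m')(-7, 7)), Pow(Add(Mul(-332, Pow(65, -1)), T), -1)), -1)) = Mul(578, Pow(Mul(Add(207, -2), Pow(Add(Mul(-332, Pow(65, -1)), Rational(1, 242)), -1)), -1)) = Mul(578, Pow(Mul(205, Pow(Add(Mul(-332, Rational(1, 65)), Rational(1, 242)), -1)), -1)) = Mul(578, Pow(Mul(205, Pow(Add(Rational(-332, 65), Rational(1, 242)), -1)), -1)) = Mul(578, Pow(Mul(205, Pow(Rational(-80279, 15730), -1)), -1)) = Mul(578, Pow(Mul(205, Rational(-15730, 80279)), -1)) = Mul(578, Pow(Rational(-3224650, 80279), -1)) = Mul(578, Rational(-80279, 3224650)) = Rational(-23200631, 1612325)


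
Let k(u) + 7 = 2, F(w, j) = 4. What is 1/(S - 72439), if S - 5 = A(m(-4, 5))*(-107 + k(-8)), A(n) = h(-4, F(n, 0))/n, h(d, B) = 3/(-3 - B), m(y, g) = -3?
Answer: -1/72450 ≈ -1.3803e-5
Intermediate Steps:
A(n) = -3/(7*n) (A(n) = (-3/(3 + 4))/n = (-3/7)/n = (-3*⅐)/n = -3/(7*n))
k(u) = -5 (k(u) = -7 + 2 = -5)
S = -11 (S = 5 + (-3/7/(-3))*(-107 - 5) = 5 - 3/7*(-⅓)*(-112) = 5 + (⅐)*(-112) = 5 - 16 = -11)
1/(S - 72439) = 1/(-11 - 72439) = 1/(-72450) = -1/72450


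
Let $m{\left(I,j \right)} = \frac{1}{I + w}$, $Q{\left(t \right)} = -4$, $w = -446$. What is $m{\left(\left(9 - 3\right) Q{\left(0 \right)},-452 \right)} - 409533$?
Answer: $- \frac{192480511}{470} \approx -4.0953 \cdot 10^{5}$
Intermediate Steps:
$m{\left(I,j \right)} = \frac{1}{-446 + I}$ ($m{\left(I,j \right)} = \frac{1}{I - 446} = \frac{1}{-446 + I}$)
$m{\left(\left(9 - 3\right) Q{\left(0 \right)},-452 \right)} - 409533 = \frac{1}{-446 + \left(9 - 3\right) \left(-4\right)} - 409533 = \frac{1}{-446 + 6 \left(-4\right)} - 409533 = \frac{1}{-446 - 24} - 409533 = \frac{1}{-470} - 409533 = - \frac{1}{470} - 409533 = - \frac{192480511}{470}$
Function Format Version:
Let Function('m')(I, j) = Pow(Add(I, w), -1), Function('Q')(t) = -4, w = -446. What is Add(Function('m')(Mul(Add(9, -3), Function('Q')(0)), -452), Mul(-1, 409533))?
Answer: Rational(-192480511, 470) ≈ -4.0953e+5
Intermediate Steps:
Function('m')(I, j) = Pow(Add(-446, I), -1) (Function('m')(I, j) = Pow(Add(I, -446), -1) = Pow(Add(-446, I), -1))
Add(Function('m')(Mul(Add(9, -3), Function('Q')(0)), -452), Mul(-1, 409533)) = Add(Pow(Add(-446, Mul(Add(9, -3), -4)), -1), Mul(-1, 409533)) = Add(Pow(Add(-446, Mul(6, -4)), -1), -409533) = Add(Pow(Add(-446, -24), -1), -409533) = Add(Pow(-470, -1), -409533) = Add(Rational(-1, 470), -409533) = Rational(-192480511, 470)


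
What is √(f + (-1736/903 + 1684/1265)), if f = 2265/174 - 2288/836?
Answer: √313335115373835390/179829870 ≈ 3.1127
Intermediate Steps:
f = 11329/1102 (f = 2265*(1/174) - 2288*1/836 = 755/58 - 52/19 = 11329/1102 ≈ 10.280)
√(f + (-1736/903 + 1684/1265)) = √(11329/1102 + (-1736/903 + 1684/1265)) = √(11329/1102 + (-1736*1/903 + 1684*(1/1265))) = √(11329/1102 + (-248/129 + 1684/1265)) = √(11329/1102 - 96484/163185) = √(1742397497/179829870) = √313335115373835390/179829870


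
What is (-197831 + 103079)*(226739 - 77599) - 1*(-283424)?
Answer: -14131029856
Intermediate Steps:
(-197831 + 103079)*(226739 - 77599) - 1*(-283424) = -94752*149140 + 283424 = -14131313280 + 283424 = -14131029856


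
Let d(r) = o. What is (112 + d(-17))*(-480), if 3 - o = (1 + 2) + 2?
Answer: -52800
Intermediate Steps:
o = -2 (o = 3 - ((1 + 2) + 2) = 3 - (3 + 2) = 3 - 1*5 = 3 - 5 = -2)
d(r) = -2
(112 + d(-17))*(-480) = (112 - 2)*(-480) = 110*(-480) = -52800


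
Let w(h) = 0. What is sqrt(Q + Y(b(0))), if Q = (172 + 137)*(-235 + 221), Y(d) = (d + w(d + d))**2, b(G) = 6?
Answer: I*sqrt(4290) ≈ 65.498*I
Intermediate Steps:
Y(d) = d**2 (Y(d) = (d + 0)**2 = d**2)
Q = -4326 (Q = 309*(-14) = -4326)
sqrt(Q + Y(b(0))) = sqrt(-4326 + 6**2) = sqrt(-4326 + 36) = sqrt(-4290) = I*sqrt(4290)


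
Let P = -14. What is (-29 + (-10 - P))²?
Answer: 625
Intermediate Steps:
(-29 + (-10 - P))² = (-29 + (-10 - 1*(-14)))² = (-29 + (-10 + 14))² = (-29 + 4)² = (-25)² = 625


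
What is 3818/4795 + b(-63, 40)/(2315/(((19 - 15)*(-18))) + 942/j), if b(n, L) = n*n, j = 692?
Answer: -235590205978/1839069505 ≈ -128.10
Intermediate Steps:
b(n, L) = n²
3818/4795 + b(-63, 40)/(2315/(((19 - 15)*(-18))) + 942/j) = 3818/4795 + (-63)²/(2315/(((19 - 15)*(-18))) + 942/692) = 3818*(1/4795) + 3969/(2315/((4*(-18))) + 942*(1/692)) = 3818/4795 + 3969/(2315/(-72) + 471/346) = 3818/4795 + 3969/(2315*(-1/72) + 471/346) = 3818/4795 + 3969/(-2315/72 + 471/346) = 3818/4795 + 3969/(-383539/12456) = 3818/4795 + 3969*(-12456/383539) = 3818/4795 - 49437864/383539 = -235590205978/1839069505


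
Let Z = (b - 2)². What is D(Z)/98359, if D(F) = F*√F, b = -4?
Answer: 216/98359 ≈ 0.0021960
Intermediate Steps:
Z = 36 (Z = (-4 - 2)² = (-6)² = 36)
D(F) = F^(3/2)
D(Z)/98359 = 36^(3/2)/98359 = 216*(1/98359) = 216/98359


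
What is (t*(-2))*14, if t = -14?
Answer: 392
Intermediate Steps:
(t*(-2))*14 = -14*(-2)*14 = 28*14 = 392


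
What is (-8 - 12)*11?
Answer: -220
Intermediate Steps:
(-8 - 12)*11 = -20*11 = -220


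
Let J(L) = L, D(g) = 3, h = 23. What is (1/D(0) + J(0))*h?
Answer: 23/3 ≈ 7.6667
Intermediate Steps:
(1/D(0) + J(0))*h = (1/3 + 0)*23 = (1/3)*23 = 23/3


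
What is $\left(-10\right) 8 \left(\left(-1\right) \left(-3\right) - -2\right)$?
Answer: $-400$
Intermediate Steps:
$\left(-10\right) 8 \left(\left(-1\right) \left(-3\right) - -2\right) = - 80 \left(3 + 2\right) = \left(-80\right) 5 = -400$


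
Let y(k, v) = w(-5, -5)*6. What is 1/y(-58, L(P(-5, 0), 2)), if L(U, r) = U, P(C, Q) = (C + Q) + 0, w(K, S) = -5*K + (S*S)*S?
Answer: -1/600 ≈ -0.0016667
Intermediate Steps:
w(K, S) = S³ - 5*K (w(K, S) = -5*K + S²*S = -5*K + S³ = S³ - 5*K)
P(C, Q) = C + Q
y(k, v) = -600 (y(k, v) = ((-5)³ - 5*(-5))*6 = (-125 + 25)*6 = -100*6 = -600)
1/y(-58, L(P(-5, 0), 2)) = 1/(-600) = -1/600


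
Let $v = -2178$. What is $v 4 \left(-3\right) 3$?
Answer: $78408$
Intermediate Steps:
$v 4 \left(-3\right) 3 = - 2178 \cdot 4 \left(-3\right) 3 = - 2178 \left(\left(-12\right) 3\right) = \left(-2178\right) \left(-36\right) = 78408$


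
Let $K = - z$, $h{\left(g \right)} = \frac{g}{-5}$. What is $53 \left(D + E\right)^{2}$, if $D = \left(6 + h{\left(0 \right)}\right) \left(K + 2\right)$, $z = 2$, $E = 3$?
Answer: $477$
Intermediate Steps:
$h{\left(g \right)} = - \frac{g}{5}$ ($h{\left(g \right)} = g \left(- \frac{1}{5}\right) = - \frac{g}{5}$)
$K = -2$ ($K = \left(-1\right) 2 = -2$)
$D = 0$ ($D = \left(6 - 0\right) \left(-2 + 2\right) = \left(6 + 0\right) 0 = 6 \cdot 0 = 0$)
$53 \left(D + E\right)^{2} = 53 \left(0 + 3\right)^{2} = 53 \cdot 3^{2} = 53 \cdot 9 = 477$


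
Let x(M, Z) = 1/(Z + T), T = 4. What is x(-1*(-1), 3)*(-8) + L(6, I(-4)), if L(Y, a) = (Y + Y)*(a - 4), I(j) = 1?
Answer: -260/7 ≈ -37.143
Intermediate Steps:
L(Y, a) = 2*Y*(-4 + a) (L(Y, a) = (2*Y)*(-4 + a) = 2*Y*(-4 + a))
x(M, Z) = 1/(4 + Z) (x(M, Z) = 1/(Z + 4) = 1/(4 + Z))
x(-1*(-1), 3)*(-8) + L(6, I(-4)) = -8/(4 + 3) + 2*6*(-4 + 1) = -8/7 + 2*6*(-3) = (⅐)*(-8) - 36 = -8/7 - 36 = -260/7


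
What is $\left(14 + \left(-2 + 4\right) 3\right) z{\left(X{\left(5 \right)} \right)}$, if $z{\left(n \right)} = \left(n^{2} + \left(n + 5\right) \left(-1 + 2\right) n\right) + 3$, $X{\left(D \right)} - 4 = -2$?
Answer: $420$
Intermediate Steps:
$X{\left(D \right)} = 2$ ($X{\left(D \right)} = 4 - 2 = 2$)
$z{\left(n \right)} = 3 + n^{2} + n \left(5 + n\right)$ ($z{\left(n \right)} = \left(n^{2} + \left(5 + n\right) 1 n\right) + 3 = \left(n^{2} + \left(5 + n\right) n\right) + 3 = \left(n^{2} + n \left(5 + n\right)\right) + 3 = 3 + n^{2} + n \left(5 + n\right)$)
$\left(14 + \left(-2 + 4\right) 3\right) z{\left(X{\left(5 \right)} \right)} = \left(14 + \left(-2 + 4\right) 3\right) \left(3 + 2 \cdot 2^{2} + 5 \cdot 2\right) = \left(14 + 2 \cdot 3\right) \left(3 + 2 \cdot 4 + 10\right) = \left(14 + 6\right) \left(3 + 8 + 10\right) = 20 \cdot 21 = 420$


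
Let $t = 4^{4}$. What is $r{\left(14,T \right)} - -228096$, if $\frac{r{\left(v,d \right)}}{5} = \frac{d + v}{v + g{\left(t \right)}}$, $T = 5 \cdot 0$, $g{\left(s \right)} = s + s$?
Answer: $\frac{59989283}{263} \approx 2.281 \cdot 10^{5}$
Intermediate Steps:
$t = 256$
$g{\left(s \right)} = 2 s$
$T = 0$
$r{\left(v,d \right)} = \frac{5 \left(d + v\right)}{512 + v}$ ($r{\left(v,d \right)} = 5 \frac{d + v}{v + 2 \cdot 256} = 5 \frac{d + v}{v + 512} = 5 \frac{d + v}{512 + v} = \frac{5 \left(d + v\right)}{512 + v}$)
$r{\left(14,T \right)} - -228096 = \frac{5 \left(0 + 14\right)}{512 + 14} - -228096 = 5 \cdot \frac{1}{526} \cdot 14 + 228096 = \frac{35}{263} + 228096 = \frac{59989283}{263}$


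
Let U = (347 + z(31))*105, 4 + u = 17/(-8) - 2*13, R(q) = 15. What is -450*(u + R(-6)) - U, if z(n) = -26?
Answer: -103995/4 ≈ -25999.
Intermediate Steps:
u = -257/8 (u = -4 + (17/(-8) - 2*13) = -4 + (17*(-⅛) - 26) = -4 + (-17/8 - 26) = -4 - 225/8 = -257/8 ≈ -32.125)
U = 33705 (U = (347 - 26)*105 = 321*105 = 33705)
-450*(u + R(-6)) - U = -450*(-257/8 + 15) - 1*33705 = -450*(-137/8) - 33705 = 30825/4 - 33705 = -103995/4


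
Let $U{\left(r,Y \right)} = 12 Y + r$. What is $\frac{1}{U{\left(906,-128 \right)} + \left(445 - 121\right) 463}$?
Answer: $\frac{1}{149382} \approx 6.6942 \cdot 10^{-6}$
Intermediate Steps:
$U{\left(r,Y \right)} = r + 12 Y$
$\frac{1}{U{\left(906,-128 \right)} + \left(445 - 121\right) 463} = \frac{1}{\left(906 + 12 \left(-128\right)\right) + \left(445 - 121\right) 463} = \frac{1}{\left(906 - 1536\right) + \left(445 - 121\right) 463} = \frac{1}{-630 + \left(445 - 121\right) 463} = \frac{1}{-630 + 324 \cdot 463} = \frac{1}{-630 + 150012} = \frac{1}{149382}$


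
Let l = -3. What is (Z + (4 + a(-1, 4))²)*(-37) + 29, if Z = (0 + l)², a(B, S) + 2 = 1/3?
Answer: -4549/9 ≈ -505.44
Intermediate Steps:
a(B, S) = -5/3 (a(B, S) = -2 + 1/3 = -2 + ⅓ = -5/3)
Z = 9 (Z = (0 - 3)² = (-3)² = 9)
(Z + (4 + a(-1, 4))²)*(-37) + 29 = (9 + (4 - 5/3)²)*(-37) + 29 = (9 + (7/3)²)*(-37) + 29 = (9 + 49/9)*(-37) + 29 = (130/9)*(-37) + 29 = -4810/9 + 29 = -4549/9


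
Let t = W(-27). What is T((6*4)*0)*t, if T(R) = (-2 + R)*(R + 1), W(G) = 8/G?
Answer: 16/27 ≈ 0.59259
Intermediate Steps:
T(R) = (1 + R)*(-2 + R) (T(R) = (-2 + R)*(1 + R) = (1 + R)*(-2 + R))
t = -8/27 (t = 8/(-27) = 8*(-1/27) = -8/27 ≈ -0.29630)
T((6*4)*0)*t = (-2 + ((6*4)*0)² - 6*4*0)*(-8/27) = (-2 + (24*0)² - 24*0)*(-8/27) = (-2 + 0² - 1*0)*(-8/27) = (-2 + 0 + 0)*(-8/27) = -2*(-8/27) = 16/27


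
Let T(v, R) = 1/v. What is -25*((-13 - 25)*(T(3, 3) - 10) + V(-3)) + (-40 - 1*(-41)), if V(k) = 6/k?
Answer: -27397/3 ≈ -9132.3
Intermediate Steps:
-25*((-13 - 25)*(T(3, 3) - 10) + V(-3)) + (-40 - 1*(-41)) = -25*((-13 - 25)*(1/3 - 10) + 6/(-3)) + (-40 - 1*(-41)) = -25*(-38*(1/3 - 10) + 6*(-1/3)) + (-40 + 41) = -25*(-38*(-29/3) - 2) + 1 = -25*(1102/3 - 2) + 1 = -25*1096/3 + 1 = -27400/3 + 1 = -27397/3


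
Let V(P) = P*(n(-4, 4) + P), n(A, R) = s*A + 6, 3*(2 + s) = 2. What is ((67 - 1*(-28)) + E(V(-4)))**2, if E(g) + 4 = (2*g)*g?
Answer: 265918249/81 ≈ 3.2829e+6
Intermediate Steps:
s = -4/3 (s = -2 + (1/3)*2 = -2 + 2/3 = -4/3 ≈ -1.3333)
n(A, R) = 6 - 4*A/3 (n(A, R) = -4*A/3 + 6 = 6 - 4*A/3)
V(P) = P*(34/3 + P) (V(P) = P*((6 - 4/3*(-4)) + P) = P*((6 + 16/3) + P) = P*(34/3 + P))
E(g) = -4 + 2*g**2 (E(g) = -4 + (2*g)*g = -4 + 2*g**2)
((67 - 1*(-28)) + E(V(-4)))**2 = ((67 - 1*(-28)) + (-4 + 2*((1/3)*(-4)*(34 + 3*(-4)))**2))**2 = ((67 + 28) + (-4 + 2*((1/3)*(-4)*(34 - 12))**2))**2 = (95 + (-4 + 2*((1/3)*(-4)*22)**2))**2 = (95 + (-4 + 2*(-88/3)**2))**2 = (95 + (-4 + 2*(7744/9)))**2 = (95 + (-4 + 15488/9))**2 = (95 + 15452/9)**2 = (16307/9)**2 = 265918249/81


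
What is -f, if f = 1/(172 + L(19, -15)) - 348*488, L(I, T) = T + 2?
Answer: 27002015/159 ≈ 1.6982e+5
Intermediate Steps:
L(I, T) = 2 + T
f = -27002015/159 (f = 1/(172 + (2 - 15)) - 348*488 = 1/(172 - 13) - 169824 = 1/159 - 169824 = -27002015/159 ≈ -1.6982e+5)
-f = -1*(-27002015/159) = 27002015/159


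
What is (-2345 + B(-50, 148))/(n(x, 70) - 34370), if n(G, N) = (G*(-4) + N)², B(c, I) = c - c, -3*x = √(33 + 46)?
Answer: 2785501215/34727539778 + 8864100*√79/17363769889 ≈ 0.084748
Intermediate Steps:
x = -√79/3 (x = -√(33 + 46)/3 = -√79/3 ≈ -2.9627)
B(c, I) = 0
n(G, N) = (N - 4*G)² (n(G, N) = (-4*G + N)² = (N - 4*G)²)
(-2345 + B(-50, 148))/(n(x, 70) - 34370) = (-2345 + 0)/((-1*70 + 4*(-√79/3))² - 34370) = -2345/((-70 - 4*√79/3)² - 34370) = -2345/(-34370 + (-70 - 4*√79/3)²)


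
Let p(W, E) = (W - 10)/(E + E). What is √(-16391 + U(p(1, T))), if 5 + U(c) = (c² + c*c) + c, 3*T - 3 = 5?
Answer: 5*I*√167854/16 ≈ 128.03*I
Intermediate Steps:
T = 8/3 (T = 1 + (⅓)*5 = 1 + 5/3 = 8/3 ≈ 2.6667)
p(W, E) = (-10 + W)/(2*E) (p(W, E) = (-10 + W)/((2*E)) = (-10 + W)*(1/(2*E)) = (-10 + W)/(2*E))
U(c) = -5 + c + 2*c² (U(c) = -5 + ((c² + c*c) + c) = -5 + ((c² + c²) + c) = -5 + (2*c² + c) = -5 + (c + 2*c²) = -5 + c + 2*c²)
√(-16391 + U(p(1, T))) = √(-16391 + (-5 + (-10 + 1)/(2*(8/3)) + 2*((-10 + 1)/(2*(8/3)))²)) = √(-16391 + (-5 + (½)*(3/8)*(-9) + 2*((½)*(3/8)*(-9))²)) = √(-16391 + (-5 - 27/16 + 2*(-27/16)²)) = √(-16391 + (-5 - 27/16 + 2*(729/256))) = √(-16391 + (-5 - 27/16 + 729/128)) = √(-16391 - 127/128) = √(-2098175/128) = 5*I*√167854/16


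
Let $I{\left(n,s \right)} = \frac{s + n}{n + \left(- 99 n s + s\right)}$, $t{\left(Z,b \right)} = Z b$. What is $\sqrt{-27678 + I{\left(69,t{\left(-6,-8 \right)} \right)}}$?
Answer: $\frac{i \sqrt{36710537554805}}{36419} \approx 166.37 i$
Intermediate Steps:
$I{\left(n,s \right)} = \frac{n + s}{n + s - 99 n s}$ ($I{\left(n,s \right)} = \frac{n + s}{n - \left(- s + 99 n s\right)} = \frac{n + s}{n + s - 99 n s}$)
$\sqrt{-27678 + I{\left(69,t{\left(-6,-8 \right)} \right)}} = \sqrt{-27678 + \frac{69 - -48}{69 - -48 - 6831 \left(\left(-6\right) \left(-8\right)\right)}} = \sqrt{-27678 + \frac{69 + 48}{69 + 48 - 6831 \cdot 48}} = \sqrt{-27678 + \frac{1}{69 + 48 - 327888} \cdot 117} = \sqrt{-27678 + \frac{1}{-327771} \cdot 117} = \sqrt{-27678 - \frac{13}{36419}} = \sqrt{- \frac{1008005095}{36419}} = \frac{i \sqrt{36710537554805}}{36419}$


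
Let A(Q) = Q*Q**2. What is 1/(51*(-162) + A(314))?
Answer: 1/30950882 ≈ 3.2309e-8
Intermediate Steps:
A(Q) = Q**3
1/(51*(-162) + A(314)) = 1/(51*(-162) + 314**3) = 1/(-8262 + 30959144) = 1/30950882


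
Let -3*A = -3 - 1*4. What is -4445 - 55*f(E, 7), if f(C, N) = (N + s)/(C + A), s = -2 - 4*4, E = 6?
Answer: -21862/5 ≈ -4372.4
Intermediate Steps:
A = 7/3 (A = -(-3 - 1*4)/3 = -(-3 - 4)/3 = -⅓*(-7) = 7/3 ≈ 2.3333)
s = -18 (s = -2 - 16 = -18)
f(C, N) = (-18 + N)/(7/3 + C) (f(C, N) = (N - 18)/(C + 7/3) = (-18 + N)/(7/3 + C))
-4445 - 55*f(E, 7) = -4445 - 165*(-18 + 7)/(7 + 3*6) = -4445 - 165*(-11)/(7 + 18) = -4445 - 165*(-11)/25 = -4445 - 55*(-33/25) = -4445 + 363/5 = -21862/5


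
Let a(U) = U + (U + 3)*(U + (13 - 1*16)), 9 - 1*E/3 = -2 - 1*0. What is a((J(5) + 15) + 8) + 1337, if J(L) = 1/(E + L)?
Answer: 2716507/1444 ≈ 1881.2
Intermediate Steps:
E = 33 (E = 27 - 3*(-2 - 1*0) = 27 - 3*(-2 + 0) = 27 - 3*(-2) = 27 + 6 = 33)
J(L) = 1/(33 + L)
a(U) = U + (-3 + U)*(3 + U) (a(U) = U + (3 + U)*(U + (13 - 16)) = U + (3 + U)*(U - 3) = U + (3 + U)*(-3 + U) = U + (-3 + U)*(3 + U))
a((J(5) + 15) + 8) + 1337 = (-9 + ((1/(33 + 5) + 15) + 8) + ((1/(33 + 5) + 15) + 8)**2) + 1337 = (-9 + ((1/38 + 15) + 8) + ((1/38 + 15) + 8)**2) + 1337 = (-9 + (571/38 + 8) + (571/38 + 8)**2) + 1337 = (-9 + 875/38 + (875/38)**2) + 1337 = (-9 + 875/38 + 765625/1444) + 1337 = 785879/1444 + 1337 = 2716507/1444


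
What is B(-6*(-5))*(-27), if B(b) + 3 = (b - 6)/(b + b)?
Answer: 351/5 ≈ 70.200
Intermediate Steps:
B(b) = -3 + (-6 + b)/(2*b) (B(b) = -3 + (b - 6)/(b + b) = -3 + (-6 + b)/((2*b)) = -3 + (-6 + b)*(1/(2*b)) = -3 + (-6 + b)/(2*b))
B(-6*(-5))*(-27) = (-5/2 - 3/((-6*(-5))))*(-27) = (-5/2 - 3/30)*(-27) = (-5/2 - 3*1/30)*(-27) = (-5/2 - ⅒)*(-27) = -13/5*(-27) = 351/5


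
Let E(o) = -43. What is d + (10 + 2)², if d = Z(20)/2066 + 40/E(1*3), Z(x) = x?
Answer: 6355446/44419 ≈ 143.08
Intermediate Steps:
d = -40890/44419 (d = 20/2066 + 40/(-43) = 20*(1/2066) + 40*(-1/43) = 10/1033 - 40/43 = -40890/44419 ≈ -0.92055)
d + (10 + 2)² = -40890/44419 + (10 + 2)² = -40890/44419 + 12² = -40890/44419 + 144 = 6355446/44419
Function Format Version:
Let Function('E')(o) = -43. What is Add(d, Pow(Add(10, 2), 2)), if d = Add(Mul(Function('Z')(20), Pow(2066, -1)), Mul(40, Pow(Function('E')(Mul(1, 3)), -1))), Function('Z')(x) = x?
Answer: Rational(6355446, 44419) ≈ 143.08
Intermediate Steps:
d = Rational(-40890, 44419) (d = Add(Mul(20, Pow(2066, -1)), Mul(40, Pow(-43, -1))) = Add(Mul(20, Rational(1, 2066)), Mul(40, Rational(-1, 43))) = Add(Rational(10, 1033), Rational(-40, 43)) = Rational(-40890, 44419) ≈ -0.92055)
Add(d, Pow(Add(10, 2), 2)) = Add(Rational(-40890, 44419), Pow(Add(10, 2), 2)) = Add(Rational(-40890, 44419), Pow(12, 2)) = Add(Rational(-40890, 44419), 144) = Rational(6355446, 44419)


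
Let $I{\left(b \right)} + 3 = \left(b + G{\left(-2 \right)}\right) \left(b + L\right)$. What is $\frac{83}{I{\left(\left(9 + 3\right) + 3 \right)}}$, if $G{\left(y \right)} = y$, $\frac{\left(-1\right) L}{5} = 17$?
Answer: $- \frac{1}{11} \approx -0.090909$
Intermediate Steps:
$L = -85$ ($L = \left(-5\right) 17 = -85$)
$I{\left(b \right)} = -3 + \left(-85 + b\right) \left(-2 + b\right)$ ($I{\left(b \right)} = -3 + \left(b - 2\right) \left(b - 85\right) = -3 + \left(-2 + b\right) \left(-85 + b\right) = -3 + \left(-85 + b\right) \left(-2 + b\right)$)
$\frac{83}{I{\left(\left(9 + 3\right) + 3 \right)}} = \frac{83}{167 + \left(\left(9 + 3\right) + 3\right)^{2} - 87 \left(\left(9 + 3\right) + 3\right)} = \frac{83}{167 + \left(12 + 3\right)^{2} - 87 \left(12 + 3\right)} = \frac{83}{167 + 15^{2} - 1305} = \frac{83}{167 + 225 - 1305} = \frac{83}{-913} = 83 \left(- \frac{1}{913}\right) = - \frac{1}{11}$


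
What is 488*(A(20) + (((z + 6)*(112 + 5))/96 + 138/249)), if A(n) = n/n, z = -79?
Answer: -14162553/332 ≈ -42658.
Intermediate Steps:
A(n) = 1
488*(A(20) + (((z + 6)*(112 + 5))/96 + 138/249)) = 488*(1 + (((-79 + 6)*(112 + 5))/96 + 138/249)) = 488*(1 + (-73*117*(1/96) + 138*(1/249))) = 488*(1 + (-8541*1/96 + 46/83)) = 488*(1 + (-2847/32 + 46/83)) = 488*(1 - 234829/2656) = 488*(-232173/2656) = -14162553/332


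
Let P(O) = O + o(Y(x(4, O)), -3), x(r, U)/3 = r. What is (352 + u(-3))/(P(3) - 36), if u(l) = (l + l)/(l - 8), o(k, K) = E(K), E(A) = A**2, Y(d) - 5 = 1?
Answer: -1939/132 ≈ -14.689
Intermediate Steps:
x(r, U) = 3*r
Y(d) = 6 (Y(d) = 5 + 1 = 6)
o(k, K) = K**2
P(O) = 9 + O (P(O) = O + (-3)**2 = O + 9 = 9 + O)
u(l) = 2*l/(-8 + l) (u(l) = (2*l)/(-8 + l) = 2*l/(-8 + l))
(352 + u(-3))/(P(3) - 36) = (352 + 2*(-3)/(-8 - 3))/((9 + 3) - 36) = (352 + 2*(-3)/(-11))/(12 - 36) = (352 + 2*(-3)*(-1/11))/(-24) = (352 + 6/11)*(-1/24) = (3878/11)*(-1/24) = -1939/132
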